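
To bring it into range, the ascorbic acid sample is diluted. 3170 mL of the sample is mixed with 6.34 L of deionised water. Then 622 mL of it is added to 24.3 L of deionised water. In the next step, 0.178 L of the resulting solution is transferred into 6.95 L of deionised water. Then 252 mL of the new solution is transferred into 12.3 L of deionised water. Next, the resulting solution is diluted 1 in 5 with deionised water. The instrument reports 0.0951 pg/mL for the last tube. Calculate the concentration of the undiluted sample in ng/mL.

Overall dilution factor = 3 × 40.07 × 40.04 × 49.81 × 5 = 1.20 × 10⁶.
Original = 0.0951 pg/mL × 1.20 × 10⁶ = 1.14 × 10⁵ pg/mL = 114 ng/mL.

114 ng/mL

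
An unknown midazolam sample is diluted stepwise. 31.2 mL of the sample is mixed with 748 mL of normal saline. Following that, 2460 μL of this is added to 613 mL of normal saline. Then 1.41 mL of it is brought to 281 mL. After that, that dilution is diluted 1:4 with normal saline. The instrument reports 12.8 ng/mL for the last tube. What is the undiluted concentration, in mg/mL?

Overall dilution factor = 24.97 × 250.2 × 199.3 × 4 = 4.98 × 10⁶.
Original = 12.8 ng/mL × 4.98 × 10⁶ = 6.38 × 10⁷ ng/mL = 63.8 mg/mL.

63.8 mg/mL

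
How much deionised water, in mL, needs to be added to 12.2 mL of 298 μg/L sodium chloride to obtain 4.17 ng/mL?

860 mL

4.17 ng/mL = 4.17 μg/L.
V₂ = C₁V₁/C₂ = 298 × 12.2 / 4.17 = 872 mL.
Diluent to add = V₂ − V₁ = 872 − 12.2 = 860 mL.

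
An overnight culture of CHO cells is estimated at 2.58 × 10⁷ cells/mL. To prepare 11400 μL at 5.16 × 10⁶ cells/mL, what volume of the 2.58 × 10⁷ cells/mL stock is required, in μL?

V₁ = C₂V₂/C₁ = 5.16 × 10⁶ × 11400 / 2.58 × 10⁷ = 2280 μL.

2280 μL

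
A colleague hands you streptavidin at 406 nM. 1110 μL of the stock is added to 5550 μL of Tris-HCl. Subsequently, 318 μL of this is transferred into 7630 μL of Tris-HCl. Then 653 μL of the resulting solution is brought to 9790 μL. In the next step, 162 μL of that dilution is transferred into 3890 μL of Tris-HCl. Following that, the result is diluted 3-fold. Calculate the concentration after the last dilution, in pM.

2.41 pM

Overall dilution factor = 6 × 24.99 × 14.99 × 25.01 × 3 = 1.69 × 10⁵.
406 nM / 1.69 × 10⁵ = 2.41 × 10⁻³ nM = 2.41 pM.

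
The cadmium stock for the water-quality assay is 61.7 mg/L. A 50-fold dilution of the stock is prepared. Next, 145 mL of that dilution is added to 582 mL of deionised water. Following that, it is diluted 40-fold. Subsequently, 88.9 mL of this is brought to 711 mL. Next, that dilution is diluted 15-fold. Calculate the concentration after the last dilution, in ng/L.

51.3 ng/L

Overall dilution factor = 50 × 5.014 × 40 × 7.998 × 15 = 1.20 × 10⁶.
61.7 mg/L / 1.20 × 10⁶ = 5.13 × 10⁻⁵ mg/L = 51.3 ng/L.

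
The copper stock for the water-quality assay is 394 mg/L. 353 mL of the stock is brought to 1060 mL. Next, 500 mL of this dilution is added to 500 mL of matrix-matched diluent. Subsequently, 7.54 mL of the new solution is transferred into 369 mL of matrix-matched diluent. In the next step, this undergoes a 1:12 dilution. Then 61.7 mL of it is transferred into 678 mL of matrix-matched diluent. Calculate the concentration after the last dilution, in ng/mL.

9.13 ng/mL

Overall dilution factor = 3.003 × 2 × 49.94 × 12 × 11.99 = 4.31 × 10⁴.
394 mg/L / 4.31 × 10⁴ = 9.13 × 10⁻³ mg/L = 9.13 ng/mL.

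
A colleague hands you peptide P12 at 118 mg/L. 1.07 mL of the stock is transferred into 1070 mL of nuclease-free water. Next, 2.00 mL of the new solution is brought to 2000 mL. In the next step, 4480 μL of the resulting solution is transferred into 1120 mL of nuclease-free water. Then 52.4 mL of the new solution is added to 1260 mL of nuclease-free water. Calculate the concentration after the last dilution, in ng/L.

0.0188 ng/L

Overall dilution factor = 1001 × 1000 × 251 × 25.05 = 6.29 × 10⁹.
118 mg/L / 6.29 × 10⁹ = 1.88 × 10⁻⁸ mg/L = 0.0188 ng/L.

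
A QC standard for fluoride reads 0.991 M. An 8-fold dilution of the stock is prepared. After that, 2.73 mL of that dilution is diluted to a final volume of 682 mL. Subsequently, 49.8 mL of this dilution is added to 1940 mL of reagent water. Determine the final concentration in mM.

0.0124 mM

Overall dilution factor = 8 × 249.8 × 39.96 = 7.99 × 10⁴.
0.991 M / 7.99 × 10⁴ = 1.24 × 10⁻⁵ M = 0.0124 mM.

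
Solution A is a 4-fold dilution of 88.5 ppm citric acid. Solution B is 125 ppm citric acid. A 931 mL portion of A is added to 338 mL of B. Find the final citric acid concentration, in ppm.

49.5 ppm

C_A = 88.5 ppm / 4 = 22.1 ppm.
C_mix = (C_A·V_A + C_B·V_B)/(V_A + V_B) = (22.1×931 + 125×338) / 1269 = 49.5 ppm.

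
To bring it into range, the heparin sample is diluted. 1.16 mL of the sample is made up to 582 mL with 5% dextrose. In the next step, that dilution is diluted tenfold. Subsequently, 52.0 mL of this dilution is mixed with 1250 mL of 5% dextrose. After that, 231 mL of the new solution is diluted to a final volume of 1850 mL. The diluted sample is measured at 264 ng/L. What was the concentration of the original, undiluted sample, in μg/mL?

Overall dilution factor = 501.7 × 10 × 25.04 × 8.009 = 1.01 × 10⁶.
Original = 264 ng/L × 1.01 × 10⁶ = 2.66 × 10⁸ ng/L = 266 μg/mL.

266 μg/mL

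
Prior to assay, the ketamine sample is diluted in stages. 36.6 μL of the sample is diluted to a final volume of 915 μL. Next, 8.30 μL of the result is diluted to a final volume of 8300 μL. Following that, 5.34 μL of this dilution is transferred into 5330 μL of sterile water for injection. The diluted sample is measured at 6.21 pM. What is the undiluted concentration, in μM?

155 μM

Overall dilution factor = 25 × 1000 × 999.1 = 2.50 × 10⁷.
Original = 6.21 pM × 2.50 × 10⁷ = 1.55 × 10⁸ pM = 155 μM.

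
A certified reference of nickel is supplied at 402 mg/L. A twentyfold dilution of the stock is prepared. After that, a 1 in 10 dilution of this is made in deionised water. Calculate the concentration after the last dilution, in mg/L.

2.01 mg/L

Overall dilution factor = 20 × 10 = 200.
402 mg/L / 200 = 2.01 mg/L.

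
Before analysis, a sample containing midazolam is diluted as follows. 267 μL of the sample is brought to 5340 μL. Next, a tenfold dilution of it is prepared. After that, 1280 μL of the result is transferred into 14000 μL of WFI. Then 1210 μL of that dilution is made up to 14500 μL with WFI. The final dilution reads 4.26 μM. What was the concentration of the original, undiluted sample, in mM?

122 mM

Overall dilution factor = 20 × 10 × 11.94 × 11.98 = 2.86 × 10⁴.
Original = 4.26 μM × 2.86 × 10⁴ = 1.22 × 10⁵ μM = 122 mM.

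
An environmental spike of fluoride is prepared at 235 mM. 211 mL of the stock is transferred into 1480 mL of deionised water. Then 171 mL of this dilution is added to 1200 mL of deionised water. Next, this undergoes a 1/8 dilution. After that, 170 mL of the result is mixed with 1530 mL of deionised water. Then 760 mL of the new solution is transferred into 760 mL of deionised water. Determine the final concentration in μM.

22.9 μM

Overall dilution factor = 8.014 × 8.018 × 8 × 10 × 2 = 1.03 × 10⁴.
235 mM / 1.03 × 10⁴ = 0.0229 mM = 22.9 μM.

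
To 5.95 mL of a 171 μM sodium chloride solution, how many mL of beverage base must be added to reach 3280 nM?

304 mL

3280 nM = 3.28 μM.
V₂ = C₁V₁/C₂ = 171 × 5.95 / 3.28 = 310 mL.
Diluent to add = V₂ − V₁ = 310 − 5.95 = 304 mL.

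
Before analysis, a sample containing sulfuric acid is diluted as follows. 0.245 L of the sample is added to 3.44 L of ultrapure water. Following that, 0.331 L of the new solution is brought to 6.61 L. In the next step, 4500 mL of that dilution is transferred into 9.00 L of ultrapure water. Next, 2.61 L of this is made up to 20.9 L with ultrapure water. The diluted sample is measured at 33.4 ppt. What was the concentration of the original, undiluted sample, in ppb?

241 ppb

Overall dilution factor = 15.04 × 19.97 × 3 × 8.008 = 7216.
Original = 33.4 ppt × 7216 = 2.41 × 10⁵ ppt = 241 ppb.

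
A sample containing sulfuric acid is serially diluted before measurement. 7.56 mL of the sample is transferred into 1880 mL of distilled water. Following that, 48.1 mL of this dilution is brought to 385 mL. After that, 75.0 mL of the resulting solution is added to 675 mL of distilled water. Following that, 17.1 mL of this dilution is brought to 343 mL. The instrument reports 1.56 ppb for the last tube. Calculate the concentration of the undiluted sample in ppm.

625 ppm

Overall dilution factor = 249.7 × 8.004 × 10 × 20.06 = 4.01 × 10⁵.
Original = 1.56 ppb × 4.01 × 10⁵ = 6.25 × 10⁵ ppb = 625 ppm.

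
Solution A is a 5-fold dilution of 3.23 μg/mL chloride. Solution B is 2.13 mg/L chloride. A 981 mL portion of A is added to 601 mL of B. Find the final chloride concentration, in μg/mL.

1.21 μg/mL

C_A = 3.23 μg/mL / 5 = 0.646 μg/mL.
C_B = 2.13 mg/L = 2.13 μg/mL.
C_mix = (C_A·V_A + C_B·V_B)/(V_A + V_B) = (0.646×981 + 2.13×601) / 1582 = 1.21 μg/mL.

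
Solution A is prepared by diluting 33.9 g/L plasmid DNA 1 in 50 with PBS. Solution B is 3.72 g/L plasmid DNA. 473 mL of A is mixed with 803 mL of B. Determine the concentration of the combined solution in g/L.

2.59 g/L

C_A = 33.9 g/L / 50 = 0.678 g/L.
C_mix = (C_A·V_A + C_B·V_B)/(V_A + V_B) = (0.678×473 + 3.72×803) / 1276 = 2.59 g/L.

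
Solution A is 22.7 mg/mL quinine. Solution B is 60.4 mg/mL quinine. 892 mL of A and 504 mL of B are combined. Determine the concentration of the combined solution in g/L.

36.3 g/L

C_mix = (C_A·V_A + C_B·V_B)/(V_A + V_B) = (22.7×892 + 60.4×504) / 1396 = 36.3 mg/mL = 36.3 g/L.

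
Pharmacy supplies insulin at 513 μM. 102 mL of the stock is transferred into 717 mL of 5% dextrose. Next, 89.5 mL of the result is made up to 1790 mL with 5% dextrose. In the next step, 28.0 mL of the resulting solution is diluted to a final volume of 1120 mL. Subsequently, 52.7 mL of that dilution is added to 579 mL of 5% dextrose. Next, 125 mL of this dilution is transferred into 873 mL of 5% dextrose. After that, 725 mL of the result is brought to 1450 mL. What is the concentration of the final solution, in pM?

Overall dilution factor = 8.029 × 20 × 40 × 11.99 × 7.984 × 2 = 1.23 × 10⁶.
513 μM / 1.23 × 10⁶ = 4.17 × 10⁻⁴ μM = 417 pM.

417 pM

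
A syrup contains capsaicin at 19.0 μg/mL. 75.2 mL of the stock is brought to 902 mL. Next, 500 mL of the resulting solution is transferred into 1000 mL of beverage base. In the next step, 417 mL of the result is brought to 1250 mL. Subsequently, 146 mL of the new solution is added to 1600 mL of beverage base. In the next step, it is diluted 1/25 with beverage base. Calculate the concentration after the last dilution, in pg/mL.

Overall dilution factor = 11.99 × 3 × 2.998 × 11.96 × 25 = 3.22 × 10⁴.
19.0 μg/mL / 3.22 × 10⁴ = 5.89 × 10⁻⁴ μg/mL = 589 pg/mL.

589 pg/mL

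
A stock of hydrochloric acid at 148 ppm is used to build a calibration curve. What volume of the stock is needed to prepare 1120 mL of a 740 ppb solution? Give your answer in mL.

740 ppb = 0.740 ppm.
V₁ = C₂V₂/C₁ = 0.740 × 1120 / 148 = 5.60 mL.

5.60 mL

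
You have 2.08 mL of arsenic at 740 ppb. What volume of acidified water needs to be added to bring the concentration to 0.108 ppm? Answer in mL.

0.108 ppm = 108 ppb.
V₂ = C₁V₁/C₂ = 740 × 2.08 / 108 = 14.3 mL.
Diluent to add = V₂ − V₁ = 14.3 − 2.08 = 12.2 mL.

12.2 mL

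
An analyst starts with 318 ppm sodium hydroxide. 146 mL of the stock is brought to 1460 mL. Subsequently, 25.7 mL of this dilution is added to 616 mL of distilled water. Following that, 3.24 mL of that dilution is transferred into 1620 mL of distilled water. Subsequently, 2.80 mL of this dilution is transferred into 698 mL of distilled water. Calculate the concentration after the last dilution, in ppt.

10.2 ppt

Overall dilution factor = 10 × 24.97 × 501 × 250.3 = 3.13 × 10⁷.
318 ppm / 3.13 × 10⁷ = 1.02 × 10⁻⁵ ppm = 10.2 ppt.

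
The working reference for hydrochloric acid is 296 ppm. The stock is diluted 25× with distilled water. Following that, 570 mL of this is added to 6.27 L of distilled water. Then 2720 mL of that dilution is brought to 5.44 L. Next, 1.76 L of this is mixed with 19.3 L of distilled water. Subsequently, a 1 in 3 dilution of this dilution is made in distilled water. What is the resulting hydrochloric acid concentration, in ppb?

13.7 ppb

Overall dilution factor = 25 × 12 × 2 × 11.97 × 3 = 2.15 × 10⁴.
296 ppm / 2.15 × 10⁴ = 0.0137 ppm = 13.7 ppb.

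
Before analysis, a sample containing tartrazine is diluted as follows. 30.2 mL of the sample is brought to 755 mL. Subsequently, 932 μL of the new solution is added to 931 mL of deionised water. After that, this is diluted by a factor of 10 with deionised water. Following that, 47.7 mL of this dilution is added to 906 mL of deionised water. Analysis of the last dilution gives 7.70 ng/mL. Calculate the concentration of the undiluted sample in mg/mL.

38.5 mg/mL

Overall dilution factor = 25 × 999.9 × 10 × 19.99 = 5.00 × 10⁶.
Original = 7.70 ng/mL × 5.00 × 10⁶ = 3.85 × 10⁷ ng/mL = 38.5 mg/mL.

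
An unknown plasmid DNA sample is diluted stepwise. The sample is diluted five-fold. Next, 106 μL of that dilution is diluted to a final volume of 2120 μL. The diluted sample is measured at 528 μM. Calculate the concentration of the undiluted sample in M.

0.0528 M

Overall dilution factor = 5 × 20 = 100.
Original = 528 μM × 100 = 5.28 × 10⁴ μM = 0.0528 M.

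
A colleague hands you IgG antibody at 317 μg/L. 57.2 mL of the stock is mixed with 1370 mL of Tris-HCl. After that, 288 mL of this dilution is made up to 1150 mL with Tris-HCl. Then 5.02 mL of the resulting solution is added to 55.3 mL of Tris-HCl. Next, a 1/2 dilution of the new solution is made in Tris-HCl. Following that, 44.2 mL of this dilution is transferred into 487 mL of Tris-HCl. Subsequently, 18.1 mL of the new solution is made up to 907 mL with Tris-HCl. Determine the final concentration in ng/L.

0.220 ng/L

Overall dilution factor = 24.95 × 3.993 × 12.02 × 2 × 12.02 × 50.11 = 1.44 × 10⁶.
317 μg/L / 1.44 × 10⁶ = 2.20 × 10⁻⁴ μg/L = 0.220 ng/L.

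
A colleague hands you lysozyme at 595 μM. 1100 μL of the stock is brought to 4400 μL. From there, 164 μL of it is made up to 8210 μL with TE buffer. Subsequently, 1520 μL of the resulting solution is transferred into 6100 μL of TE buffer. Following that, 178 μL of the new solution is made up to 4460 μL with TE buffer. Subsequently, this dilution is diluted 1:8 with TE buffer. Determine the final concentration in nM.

Overall dilution factor = 4 × 50.06 × 5.013 × 25.06 × 8 = 2.01 × 10⁵.
595 μM / 2.01 × 10⁵ = 2.96 × 10⁻³ μM = 2.96 nM.

2.96 nM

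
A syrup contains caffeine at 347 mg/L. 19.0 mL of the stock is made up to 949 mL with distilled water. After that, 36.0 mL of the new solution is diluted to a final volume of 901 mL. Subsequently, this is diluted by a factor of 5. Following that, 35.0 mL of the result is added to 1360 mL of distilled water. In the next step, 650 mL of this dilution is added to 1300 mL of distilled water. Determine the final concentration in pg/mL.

464 pg/mL

Overall dilution factor = 49.95 × 25.03 × 5 × 39.86 × 3 = 7.47 × 10⁵.
347 mg/L / 7.47 × 10⁵ = 4.64 × 10⁻⁴ mg/L = 464 pg/mL.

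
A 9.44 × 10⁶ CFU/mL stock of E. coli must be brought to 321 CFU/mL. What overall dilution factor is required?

Factor = C₀/C_target = 9.44 × 10⁶ CFU/mL / 321 CFU/mL = 2.94 × 10⁴.

2.94 × 10⁴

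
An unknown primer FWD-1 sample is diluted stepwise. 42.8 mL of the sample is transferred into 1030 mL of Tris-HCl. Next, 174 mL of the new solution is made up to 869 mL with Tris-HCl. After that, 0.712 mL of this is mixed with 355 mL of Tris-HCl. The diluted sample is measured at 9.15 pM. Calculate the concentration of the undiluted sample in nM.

572 nM

Overall dilution factor = 25.07 × 4.994 × 499.6 = 6.25 × 10⁴.
Original = 9.15 pM × 6.25 × 10⁴ = 5.72 × 10⁵ pM = 572 nM.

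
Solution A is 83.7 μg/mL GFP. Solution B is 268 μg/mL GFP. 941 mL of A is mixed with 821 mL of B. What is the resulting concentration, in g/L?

C_mix = (C_A·V_A + C_B·V_B)/(V_A + V_B) = (83.7×941 + 268×821) / 1762 = 170 μg/mL = 0.170 g/L.

0.170 g/L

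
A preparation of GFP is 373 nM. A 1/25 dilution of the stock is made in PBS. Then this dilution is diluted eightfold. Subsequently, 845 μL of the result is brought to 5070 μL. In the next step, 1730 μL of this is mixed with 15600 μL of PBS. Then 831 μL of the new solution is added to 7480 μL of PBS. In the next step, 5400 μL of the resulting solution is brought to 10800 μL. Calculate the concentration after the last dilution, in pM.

1.55 pM

Overall dilution factor = 25 × 8 × 6 × 10.02 × 10.00 × 2 = 2.40 × 10⁵.
373 nM / 2.40 × 10⁵ = 1.55 × 10⁻³ nM = 1.55 pM.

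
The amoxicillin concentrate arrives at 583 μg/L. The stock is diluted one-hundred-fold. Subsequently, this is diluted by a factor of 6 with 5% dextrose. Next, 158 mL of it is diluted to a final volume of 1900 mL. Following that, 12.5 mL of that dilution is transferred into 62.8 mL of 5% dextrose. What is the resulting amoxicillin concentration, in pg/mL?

Overall dilution factor = 100 × 6 × 12.03 × 6.024 = 4.35 × 10⁴.
583 μg/L / 4.35 × 10⁴ = 0.0134 μg/L = 13.4 pg/mL.

13.4 pg/mL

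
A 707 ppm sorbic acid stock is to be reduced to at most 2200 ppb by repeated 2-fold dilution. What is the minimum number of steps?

Need 2ⁿ ≥ 321, so n ≥ log(321)/log(2) = 8.33.
Minimum whole steps: n = 9.

9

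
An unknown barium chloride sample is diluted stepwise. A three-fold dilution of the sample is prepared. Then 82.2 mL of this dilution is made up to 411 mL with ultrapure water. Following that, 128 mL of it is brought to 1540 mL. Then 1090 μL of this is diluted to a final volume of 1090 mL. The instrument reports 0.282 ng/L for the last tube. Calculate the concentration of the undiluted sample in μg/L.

Overall dilution factor = 3 × 5 × 12.03 × 1000 = 1.80 × 10⁵.
Original = 0.282 ng/L × 1.80 × 10⁵ = 5.09 × 10⁴ ng/L = 50.9 μg/L.

50.9 μg/L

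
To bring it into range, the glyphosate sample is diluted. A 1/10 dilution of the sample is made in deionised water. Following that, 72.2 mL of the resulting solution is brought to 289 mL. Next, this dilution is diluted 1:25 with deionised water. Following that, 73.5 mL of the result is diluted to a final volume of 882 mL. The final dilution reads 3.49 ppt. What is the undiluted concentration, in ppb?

41.9 ppb

Overall dilution factor = 10 × 4.003 × 25 × 12 = 1.20 × 10⁴.
Original = 3.49 ppt × 1.20 × 10⁴ = 4.19 × 10⁴ ppt = 41.9 ppb.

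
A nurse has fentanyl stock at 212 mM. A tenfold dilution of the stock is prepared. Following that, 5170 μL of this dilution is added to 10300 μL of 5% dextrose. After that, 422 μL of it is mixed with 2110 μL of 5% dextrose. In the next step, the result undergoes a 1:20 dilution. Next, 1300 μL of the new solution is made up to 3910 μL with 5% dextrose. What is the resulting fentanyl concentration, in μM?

19.6 μM

Overall dilution factor = 10 × 2.992 × 6 × 20 × 3.008 = 1.08 × 10⁴.
212 mM / 1.08 × 10⁴ = 0.0196 mM = 19.6 μM.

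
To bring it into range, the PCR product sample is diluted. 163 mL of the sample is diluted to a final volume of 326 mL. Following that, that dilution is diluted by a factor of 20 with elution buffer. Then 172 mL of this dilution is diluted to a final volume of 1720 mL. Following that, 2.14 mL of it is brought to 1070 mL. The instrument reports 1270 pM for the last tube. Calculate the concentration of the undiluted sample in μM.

254 μM

Overall dilution factor = 2 × 20 × 10 × 500 = 2.00 × 10⁵.
Original = 1270 pM × 2.00 × 10⁵ = 2.54 × 10⁸ pM = 254 μM.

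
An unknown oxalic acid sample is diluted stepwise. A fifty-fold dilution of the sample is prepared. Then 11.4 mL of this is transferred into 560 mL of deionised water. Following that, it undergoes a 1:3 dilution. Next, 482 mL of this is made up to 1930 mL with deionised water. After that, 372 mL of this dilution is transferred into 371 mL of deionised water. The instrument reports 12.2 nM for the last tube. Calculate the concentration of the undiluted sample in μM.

734 μM

Overall dilution factor = 50 × 50.12 × 3 × 4.004 × 1.997 = 6.01 × 10⁴.
Original = 12.2 nM × 6.01 × 10⁴ = 7.34 × 10⁵ nM = 734 μM.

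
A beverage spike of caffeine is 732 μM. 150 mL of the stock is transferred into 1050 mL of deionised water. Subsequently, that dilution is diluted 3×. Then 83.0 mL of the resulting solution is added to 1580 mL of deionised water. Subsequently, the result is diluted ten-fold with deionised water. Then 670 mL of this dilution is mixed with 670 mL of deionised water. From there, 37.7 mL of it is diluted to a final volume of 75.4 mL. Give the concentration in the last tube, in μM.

0.0381 μM

Overall dilution factor = 8 × 3 × 20.04 × 10 × 2 × 2 = 1.92 × 10⁴.
732 μM / 1.92 × 10⁴ = 0.0381 μM.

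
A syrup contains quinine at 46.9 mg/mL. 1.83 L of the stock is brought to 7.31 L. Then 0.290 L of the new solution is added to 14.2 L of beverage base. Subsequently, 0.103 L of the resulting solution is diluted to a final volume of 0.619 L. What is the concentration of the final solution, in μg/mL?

39.1 μg/mL

Overall dilution factor = 3.995 × 49.97 × 6.010 = 1199.
46.9 mg/mL / 1199 = 0.0391 mg/mL = 39.1 μg/mL.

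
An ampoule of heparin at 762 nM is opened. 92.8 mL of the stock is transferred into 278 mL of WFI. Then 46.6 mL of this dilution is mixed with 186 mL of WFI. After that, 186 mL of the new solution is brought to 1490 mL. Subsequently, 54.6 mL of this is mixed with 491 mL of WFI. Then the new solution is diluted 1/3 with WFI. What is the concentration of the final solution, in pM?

Overall dilution factor = 3.996 × 4.991 × 8.011 × 9.993 × 3 = 4790.
762 nM / 4790 = 0.159 nM = 159 pM.

159 pM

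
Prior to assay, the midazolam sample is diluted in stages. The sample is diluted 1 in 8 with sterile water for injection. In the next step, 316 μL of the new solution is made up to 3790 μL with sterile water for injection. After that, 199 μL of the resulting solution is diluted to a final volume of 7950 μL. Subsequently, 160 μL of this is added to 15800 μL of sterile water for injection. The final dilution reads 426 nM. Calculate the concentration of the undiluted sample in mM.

163 mM

Overall dilution factor = 8 × 11.99 × 39.95 × 99.75 = 3.82 × 10⁵.
Original = 426 nM × 3.82 × 10⁵ = 1.63 × 10⁸ nM = 163 mM.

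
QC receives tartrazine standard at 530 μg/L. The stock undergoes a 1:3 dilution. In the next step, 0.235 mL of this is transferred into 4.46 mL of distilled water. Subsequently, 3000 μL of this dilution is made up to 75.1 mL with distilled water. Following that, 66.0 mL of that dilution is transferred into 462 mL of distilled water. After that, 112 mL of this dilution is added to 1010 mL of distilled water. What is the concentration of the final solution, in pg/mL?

4.41 pg/mL

Overall dilution factor = 3 × 19.98 × 25.03 × 8 × 10.02 = 1.20 × 10⁵.
530 μg/L / 1.20 × 10⁵ = 4.41 × 10⁻³ μg/L = 4.41 pg/mL.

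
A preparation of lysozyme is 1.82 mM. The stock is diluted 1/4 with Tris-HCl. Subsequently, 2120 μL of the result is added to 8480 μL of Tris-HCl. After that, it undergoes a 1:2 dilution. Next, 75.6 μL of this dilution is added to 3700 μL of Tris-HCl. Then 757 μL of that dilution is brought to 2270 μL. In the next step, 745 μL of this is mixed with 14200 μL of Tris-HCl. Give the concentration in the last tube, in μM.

0.0151 μM

Overall dilution factor = 4 × 5 × 2 × 49.94 × 2.999 × 20.06 = 1.20 × 10⁵.
1.82 mM / 1.20 × 10⁵ = 1.51 × 10⁻⁵ mM = 0.0151 μM.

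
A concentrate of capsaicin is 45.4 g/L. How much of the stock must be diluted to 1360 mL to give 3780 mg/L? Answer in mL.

113 mL

3780 mg/L = 3.78 g/L.
V₁ = C₂V₂/C₁ = 3.78 × 1360 / 45.4 = 113 mL.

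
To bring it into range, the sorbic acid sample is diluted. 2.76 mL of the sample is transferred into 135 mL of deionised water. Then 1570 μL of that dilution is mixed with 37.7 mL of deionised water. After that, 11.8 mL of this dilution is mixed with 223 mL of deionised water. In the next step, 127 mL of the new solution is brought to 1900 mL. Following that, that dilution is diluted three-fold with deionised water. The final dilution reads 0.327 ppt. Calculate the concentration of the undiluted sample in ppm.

Overall dilution factor = 49.91 × 25.01 × 19.90 × 14.96 × 3 = 1.11 × 10⁶.
Original = 0.327 ppt × 1.11 × 10⁶ = 3.65 × 10⁵ ppt = 0.365 ppm.

0.365 ppm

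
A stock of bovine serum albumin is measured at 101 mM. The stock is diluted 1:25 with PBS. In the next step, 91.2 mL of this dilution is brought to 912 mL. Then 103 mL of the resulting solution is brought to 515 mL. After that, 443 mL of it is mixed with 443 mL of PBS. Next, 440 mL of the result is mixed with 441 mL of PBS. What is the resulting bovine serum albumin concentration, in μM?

20.2 μM

Overall dilution factor = 25 × 10 × 5 × 2 × 2.002 = 5006.
101 mM / 5006 = 0.0202 mM = 20.2 μM.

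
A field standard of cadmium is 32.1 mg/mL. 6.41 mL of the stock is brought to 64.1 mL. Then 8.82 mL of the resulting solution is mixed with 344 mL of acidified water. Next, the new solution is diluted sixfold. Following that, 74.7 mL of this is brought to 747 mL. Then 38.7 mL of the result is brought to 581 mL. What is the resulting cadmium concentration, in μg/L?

Overall dilution factor = 10 × 40.00 × 6 × 10 × 15.01 = 3.60 × 10⁵.
32.1 mg/mL / 3.60 × 10⁵ = 8.91 × 10⁻⁵ mg/mL = 89.1 μg/L.

89.1 μg/L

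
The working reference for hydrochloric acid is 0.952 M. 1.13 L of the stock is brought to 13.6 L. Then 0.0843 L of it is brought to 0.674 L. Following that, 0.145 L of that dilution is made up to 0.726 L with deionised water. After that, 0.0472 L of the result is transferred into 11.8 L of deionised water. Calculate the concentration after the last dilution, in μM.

Overall dilution factor = 12.04 × 7.995 × 5.007 × 251 = 1.21 × 10⁵.
0.952 M / 1.21 × 10⁵ = 7.87 × 10⁻⁶ M = 7.87 μM.

7.87 μM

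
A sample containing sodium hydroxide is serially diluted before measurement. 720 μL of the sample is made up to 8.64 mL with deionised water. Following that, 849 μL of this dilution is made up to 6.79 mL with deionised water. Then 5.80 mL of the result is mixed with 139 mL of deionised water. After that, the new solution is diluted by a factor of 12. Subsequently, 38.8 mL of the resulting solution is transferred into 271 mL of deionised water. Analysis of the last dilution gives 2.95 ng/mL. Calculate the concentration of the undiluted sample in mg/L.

677 mg/L

Overall dilution factor = 12 × 7.998 × 24.97 × 12 × 7.985 = 2.30 × 10⁵.
Original = 2.95 ng/mL × 2.30 × 10⁵ = 6.77 × 10⁵ ng/mL = 677 mg/L.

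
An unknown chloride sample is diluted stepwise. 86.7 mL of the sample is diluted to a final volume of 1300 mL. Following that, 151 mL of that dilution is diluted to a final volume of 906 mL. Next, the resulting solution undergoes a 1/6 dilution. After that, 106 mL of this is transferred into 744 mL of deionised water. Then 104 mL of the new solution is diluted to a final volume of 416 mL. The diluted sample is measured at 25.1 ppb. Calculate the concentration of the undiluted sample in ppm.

Overall dilution factor = 14.99 × 6 × 6 × 8.019 × 4 = 1.73 × 10⁴.
Original = 25.1 ppb × 1.73 × 10⁴ = 4.35 × 10⁵ ppb = 435 ppm.

435 ppm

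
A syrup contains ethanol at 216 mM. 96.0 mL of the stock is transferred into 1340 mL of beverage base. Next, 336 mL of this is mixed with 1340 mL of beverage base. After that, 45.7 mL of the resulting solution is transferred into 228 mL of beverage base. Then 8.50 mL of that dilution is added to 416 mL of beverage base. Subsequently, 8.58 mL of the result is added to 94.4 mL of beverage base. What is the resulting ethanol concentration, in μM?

0.806 μM

Overall dilution factor = 14.96 × 4.988 × 5.989 × 49.94 × 12.00 = 2.68 × 10⁵.
216 mM / 2.68 × 10⁵ = 8.06 × 10⁻⁴ mM = 0.806 μM.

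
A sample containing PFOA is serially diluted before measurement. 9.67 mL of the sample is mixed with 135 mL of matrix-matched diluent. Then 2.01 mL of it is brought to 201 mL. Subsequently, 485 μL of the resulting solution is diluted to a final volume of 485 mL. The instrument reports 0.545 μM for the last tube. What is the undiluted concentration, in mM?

Overall dilution factor = 14.96 × 100 × 1000 = 1.50 × 10⁶.
Original = 0.545 μM × 1.50 × 10⁶ = 8.15 × 10⁵ μM = 815 mM.

815 mM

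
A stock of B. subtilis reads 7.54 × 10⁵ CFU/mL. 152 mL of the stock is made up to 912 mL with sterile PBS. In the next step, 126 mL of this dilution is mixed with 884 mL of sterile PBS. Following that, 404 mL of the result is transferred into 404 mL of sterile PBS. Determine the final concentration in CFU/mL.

7840 CFU/mL

Overall dilution factor = 6 × 8.016 × 2 = 96.2.
7.54 × 10⁵ CFU/mL / 96.2 = 7840 CFU/mL.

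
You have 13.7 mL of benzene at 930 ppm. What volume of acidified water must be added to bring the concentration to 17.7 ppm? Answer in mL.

V₂ = C₁V₁/C₂ = 930 × 13.7 / 17.7 = 720 mL.
Diluent to add = V₂ − V₁ = 720 − 13.7 = 706 mL.

706 mL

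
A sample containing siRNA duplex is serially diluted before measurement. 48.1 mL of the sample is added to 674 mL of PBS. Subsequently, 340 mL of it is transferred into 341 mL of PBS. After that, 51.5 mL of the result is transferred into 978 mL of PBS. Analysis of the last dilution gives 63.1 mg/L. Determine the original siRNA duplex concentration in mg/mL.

37.9 mg/mL

Overall dilution factor = 15.01 × 2.003 × 19.99 = 601.
Original = 63.1 mg/L × 601 = 3.79 × 10⁴ mg/L = 37.9 mg/mL.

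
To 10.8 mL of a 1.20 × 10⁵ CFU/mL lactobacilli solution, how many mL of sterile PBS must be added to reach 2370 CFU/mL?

V₂ = C₁V₁/C₂ = 1.20 × 10⁵ × 10.8 / 2370 = 547 mL.
Diluent to add = V₂ − V₁ = 547 − 10.8 = 536 mL.

536 mL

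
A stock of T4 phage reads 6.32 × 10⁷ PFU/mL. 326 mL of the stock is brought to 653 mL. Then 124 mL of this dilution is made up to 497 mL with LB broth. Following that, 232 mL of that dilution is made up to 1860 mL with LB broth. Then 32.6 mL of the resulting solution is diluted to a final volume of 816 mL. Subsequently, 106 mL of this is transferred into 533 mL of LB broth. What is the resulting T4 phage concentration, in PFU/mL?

6510 PFU/mL

Overall dilution factor = 2.003 × 4.008 × 8.017 × 25.03 × 6.028 = 9712.
6.32 × 10⁷ PFU/mL / 9712 = 6510 PFU/mL.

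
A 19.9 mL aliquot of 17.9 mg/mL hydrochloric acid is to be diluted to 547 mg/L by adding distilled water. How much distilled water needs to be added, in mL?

631 mL

547 mg/L = 0.547 mg/mL.
V₂ = C₁V₁/C₂ = 17.9 × 19.9 / 0.547 = 651 mL.
Diluent to add = V₂ − V₁ = 651 − 19.9 = 631 mL.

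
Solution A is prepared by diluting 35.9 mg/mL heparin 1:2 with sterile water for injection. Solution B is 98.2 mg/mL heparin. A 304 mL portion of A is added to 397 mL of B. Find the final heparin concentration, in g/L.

C_A = 35.9 mg/mL / 2 = 17.9 mg/mL.
C_mix = (C_A·V_A + C_B·V_B)/(V_A + V_B) = (17.9×304 + 98.2×397) / 701.0 = 63.4 mg/mL = 63.4 g/L.

63.4 g/L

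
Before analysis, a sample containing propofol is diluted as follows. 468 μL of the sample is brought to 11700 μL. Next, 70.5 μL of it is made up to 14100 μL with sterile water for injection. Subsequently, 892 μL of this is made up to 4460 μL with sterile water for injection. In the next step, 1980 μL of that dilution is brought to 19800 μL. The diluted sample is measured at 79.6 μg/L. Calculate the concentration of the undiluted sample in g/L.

19.9 g/L

Overall dilution factor = 25 × 200 × 5 × 10 = 2.50 × 10⁵.
Original = 79.6 μg/L × 2.50 × 10⁵ = 1.99 × 10⁷ μg/L = 19.9 g/L.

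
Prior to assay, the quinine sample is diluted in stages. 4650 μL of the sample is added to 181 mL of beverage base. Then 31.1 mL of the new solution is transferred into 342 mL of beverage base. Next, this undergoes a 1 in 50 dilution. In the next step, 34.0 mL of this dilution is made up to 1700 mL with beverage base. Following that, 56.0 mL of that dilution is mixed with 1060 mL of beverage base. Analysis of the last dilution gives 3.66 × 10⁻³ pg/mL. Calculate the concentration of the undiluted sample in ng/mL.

Overall dilution factor = 39.92 × 12.00 × 50 × 50 × 19.93 = 2.39 × 10⁷.
Original = 3.66 × 10⁻³ pg/mL × 2.39 × 10⁷ = 8.73 × 10⁴ pg/mL = 87.3 ng/mL.

87.3 ng/mL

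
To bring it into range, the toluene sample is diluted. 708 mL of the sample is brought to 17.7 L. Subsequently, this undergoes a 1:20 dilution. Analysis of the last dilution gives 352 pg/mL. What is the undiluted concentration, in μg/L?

Overall dilution factor = 25 × 20 = 500.
Original = 352 pg/mL × 500 = 1.76 × 10⁵ pg/mL = 176 μg/L.

176 μg/L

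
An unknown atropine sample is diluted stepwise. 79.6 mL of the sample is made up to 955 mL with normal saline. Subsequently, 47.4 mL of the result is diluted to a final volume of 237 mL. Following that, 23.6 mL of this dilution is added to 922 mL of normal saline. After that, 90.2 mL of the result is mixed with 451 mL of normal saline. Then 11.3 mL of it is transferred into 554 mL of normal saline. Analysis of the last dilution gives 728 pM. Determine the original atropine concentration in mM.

0.525 mM

Overall dilution factor = 12.00 × 5 × 40.07 × 6 × 50.03 = 7.21 × 10⁵.
Original = 728 pM × 7.21 × 10⁵ = 5.25 × 10⁸ pM = 0.525 mM.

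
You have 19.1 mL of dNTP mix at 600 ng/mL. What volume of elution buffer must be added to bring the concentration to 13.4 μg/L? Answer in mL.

13.4 μg/L = 13.4 ng/mL.
V₂ = C₁V₁/C₂ = 600 × 19.1 / 13.4 = 855 mL.
Diluent to add = V₂ − V₁ = 855 − 19.1 = 836 mL.

836 mL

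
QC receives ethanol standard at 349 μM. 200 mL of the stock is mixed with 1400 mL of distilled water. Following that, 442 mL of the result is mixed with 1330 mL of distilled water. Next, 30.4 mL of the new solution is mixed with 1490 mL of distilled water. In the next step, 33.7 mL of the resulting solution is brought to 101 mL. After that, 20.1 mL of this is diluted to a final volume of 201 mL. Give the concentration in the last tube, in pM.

Overall dilution factor = 8 × 4.009 × 50.01 × 2.997 × 10 = 4.81 × 10⁴.
349 μM / 4.81 × 10⁴ = 7.26 × 10⁻³ μM = 7260 pM.

7260 pM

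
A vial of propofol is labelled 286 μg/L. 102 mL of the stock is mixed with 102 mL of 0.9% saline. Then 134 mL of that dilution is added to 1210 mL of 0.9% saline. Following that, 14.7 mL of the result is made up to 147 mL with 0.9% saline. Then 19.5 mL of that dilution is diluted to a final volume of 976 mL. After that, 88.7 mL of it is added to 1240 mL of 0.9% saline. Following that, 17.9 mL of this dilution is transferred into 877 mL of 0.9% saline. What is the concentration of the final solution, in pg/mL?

0.0380 pg/mL

Overall dilution factor = 2 × 10.03 × 10 × 50.05 × 14.98 × 49.99 = 7.52 × 10⁶.
286 μg/L / 7.52 × 10⁶ = 3.80 × 10⁻⁵ μg/L = 0.0380 pg/mL.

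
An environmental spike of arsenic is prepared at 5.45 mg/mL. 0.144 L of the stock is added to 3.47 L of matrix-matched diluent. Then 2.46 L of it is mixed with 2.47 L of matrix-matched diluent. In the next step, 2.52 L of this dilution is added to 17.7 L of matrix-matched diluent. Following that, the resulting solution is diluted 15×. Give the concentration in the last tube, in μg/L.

Overall dilution factor = 25.10 × 2.004 × 8.024 × 15 = 6054.
5.45 mg/mL / 6054 = 9.00 × 10⁻⁴ mg/mL = 900 μg/L.

900 μg/L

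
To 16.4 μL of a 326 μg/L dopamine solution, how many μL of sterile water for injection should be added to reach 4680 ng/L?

4680 ng/L = 4.68 μg/L.
V₂ = C₁V₁/C₂ = 326 × 16.4 / 4.68 = 1142 μL.
Diluent to add = V₂ − V₁ = 1142 − 16.4 = 1130 μL.

1130 μL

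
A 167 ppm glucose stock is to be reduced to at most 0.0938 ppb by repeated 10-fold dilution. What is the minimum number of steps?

7

Need 10ⁿ ≥ 1.78 × 10⁶, so n ≥ log(1.78 × 10⁶)/log(10) = 6.25.
Minimum whole steps: n = 7.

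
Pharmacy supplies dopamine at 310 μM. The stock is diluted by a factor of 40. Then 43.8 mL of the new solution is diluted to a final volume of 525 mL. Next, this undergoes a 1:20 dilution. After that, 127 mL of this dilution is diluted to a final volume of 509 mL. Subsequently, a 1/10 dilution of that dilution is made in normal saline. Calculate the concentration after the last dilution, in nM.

0.807 nM

Overall dilution factor = 40 × 11.99 × 20 × 4.008 × 10 = 3.84 × 10⁵.
310 μM / 3.84 × 10⁵ = 8.07 × 10⁻⁴ μM = 0.807 nM.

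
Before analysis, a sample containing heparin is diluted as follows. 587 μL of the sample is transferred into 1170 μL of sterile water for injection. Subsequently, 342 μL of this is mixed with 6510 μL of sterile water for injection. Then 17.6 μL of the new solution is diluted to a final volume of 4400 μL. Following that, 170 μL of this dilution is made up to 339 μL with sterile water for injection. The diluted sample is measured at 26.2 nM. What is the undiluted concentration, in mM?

0.783 mM

Overall dilution factor = 2.993 × 20.04 × 250 × 1.994 = 2.99 × 10⁴.
Original = 26.2 nM × 2.99 × 10⁴ = 7.83 × 10⁵ nM = 0.783 mM.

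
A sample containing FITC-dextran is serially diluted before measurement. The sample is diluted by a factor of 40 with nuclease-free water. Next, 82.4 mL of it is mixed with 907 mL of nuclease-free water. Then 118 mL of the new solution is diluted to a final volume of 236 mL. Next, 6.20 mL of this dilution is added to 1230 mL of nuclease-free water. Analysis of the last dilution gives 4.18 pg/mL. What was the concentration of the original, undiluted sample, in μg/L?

Overall dilution factor = 40 × 12.01 × 2 × 199.4 = 1.92 × 10⁵.
Original = 4.18 pg/mL × 1.92 × 10⁵ = 8.01 × 10⁵ pg/mL = 801 μg/L.

801 μg/L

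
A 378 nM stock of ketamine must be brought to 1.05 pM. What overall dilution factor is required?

Factor = C₀/C_target = 378 nM / 1.05 pM = 3.60 × 10⁵.

3.60 × 10⁵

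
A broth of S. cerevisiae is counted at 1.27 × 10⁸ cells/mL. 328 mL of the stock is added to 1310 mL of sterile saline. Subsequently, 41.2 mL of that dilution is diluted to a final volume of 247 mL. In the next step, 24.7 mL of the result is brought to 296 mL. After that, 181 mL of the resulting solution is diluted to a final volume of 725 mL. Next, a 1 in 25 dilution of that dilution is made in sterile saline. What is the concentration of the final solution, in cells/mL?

3530 cells/mL

Overall dilution factor = 4.994 × 5.995 × 11.98 × 4.006 × 25 = 3.59 × 10⁴.
1.27 × 10⁸ cells/mL / 3.59 × 10⁴ = 3530 cells/mL.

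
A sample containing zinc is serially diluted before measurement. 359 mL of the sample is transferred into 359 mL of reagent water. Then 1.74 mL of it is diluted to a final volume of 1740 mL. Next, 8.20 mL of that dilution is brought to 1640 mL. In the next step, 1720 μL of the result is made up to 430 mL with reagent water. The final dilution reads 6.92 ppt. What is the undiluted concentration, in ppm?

Overall dilution factor = 2 × 1000 × 200 × 250 = 1.00 × 10⁸.
Original = 6.92 ppt × 1.00 × 10⁸ = 6.92 × 10⁸ ppt = 692 ppm.

692 ppm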